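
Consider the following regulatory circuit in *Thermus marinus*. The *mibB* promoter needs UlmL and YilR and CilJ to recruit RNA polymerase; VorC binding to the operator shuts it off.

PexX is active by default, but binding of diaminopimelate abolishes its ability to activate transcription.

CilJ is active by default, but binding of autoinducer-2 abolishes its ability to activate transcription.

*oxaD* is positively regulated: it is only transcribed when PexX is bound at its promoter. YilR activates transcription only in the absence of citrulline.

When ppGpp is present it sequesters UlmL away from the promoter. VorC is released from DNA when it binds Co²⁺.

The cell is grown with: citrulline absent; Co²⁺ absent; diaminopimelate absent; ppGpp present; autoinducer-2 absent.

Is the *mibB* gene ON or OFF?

Co²⁺ is absent, so VorC is active.
ppGpp is present, so UlmL is inactive.
Citrulline is absent, so YilR is active.
Autoinducer-2 is absent, so CilJ is active.
With repressor VorC bound, *mibB* is not transcribed.

OFF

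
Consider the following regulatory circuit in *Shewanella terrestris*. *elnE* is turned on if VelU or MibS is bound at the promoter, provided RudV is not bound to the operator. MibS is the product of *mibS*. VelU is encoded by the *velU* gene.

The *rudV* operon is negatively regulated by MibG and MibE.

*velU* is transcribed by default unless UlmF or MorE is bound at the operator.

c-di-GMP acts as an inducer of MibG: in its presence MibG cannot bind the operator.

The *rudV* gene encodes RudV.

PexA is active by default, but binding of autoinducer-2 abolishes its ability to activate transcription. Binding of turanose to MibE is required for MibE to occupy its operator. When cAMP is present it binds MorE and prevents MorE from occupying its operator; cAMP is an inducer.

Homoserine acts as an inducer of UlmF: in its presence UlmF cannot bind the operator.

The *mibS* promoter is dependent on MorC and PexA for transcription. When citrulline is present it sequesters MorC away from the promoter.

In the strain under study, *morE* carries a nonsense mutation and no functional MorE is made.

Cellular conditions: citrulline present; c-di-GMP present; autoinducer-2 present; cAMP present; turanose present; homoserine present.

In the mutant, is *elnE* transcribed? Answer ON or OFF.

c-di-GMP is present, so MibG is inactive.
Turanose is present, so MibE is active.
With repressor MibE bound, *rudV* is not transcribed.
So RudV is not produced.
Homoserine is present, so UlmF is inactive.
MorE is non-functional in this strain, so it has no effect.
With no repressor bound, *velU* is transcribed.
So VelU is produced and active.
Citrulline is present, so MorC is inactive.
Autoinducer-2 is present, so PexA is inactive.
Required activator MorC is absent, so *mibS* is not transcribed.
So MibS is not produced.
Activator VelU is present, so *elnE* is transcribed.

ON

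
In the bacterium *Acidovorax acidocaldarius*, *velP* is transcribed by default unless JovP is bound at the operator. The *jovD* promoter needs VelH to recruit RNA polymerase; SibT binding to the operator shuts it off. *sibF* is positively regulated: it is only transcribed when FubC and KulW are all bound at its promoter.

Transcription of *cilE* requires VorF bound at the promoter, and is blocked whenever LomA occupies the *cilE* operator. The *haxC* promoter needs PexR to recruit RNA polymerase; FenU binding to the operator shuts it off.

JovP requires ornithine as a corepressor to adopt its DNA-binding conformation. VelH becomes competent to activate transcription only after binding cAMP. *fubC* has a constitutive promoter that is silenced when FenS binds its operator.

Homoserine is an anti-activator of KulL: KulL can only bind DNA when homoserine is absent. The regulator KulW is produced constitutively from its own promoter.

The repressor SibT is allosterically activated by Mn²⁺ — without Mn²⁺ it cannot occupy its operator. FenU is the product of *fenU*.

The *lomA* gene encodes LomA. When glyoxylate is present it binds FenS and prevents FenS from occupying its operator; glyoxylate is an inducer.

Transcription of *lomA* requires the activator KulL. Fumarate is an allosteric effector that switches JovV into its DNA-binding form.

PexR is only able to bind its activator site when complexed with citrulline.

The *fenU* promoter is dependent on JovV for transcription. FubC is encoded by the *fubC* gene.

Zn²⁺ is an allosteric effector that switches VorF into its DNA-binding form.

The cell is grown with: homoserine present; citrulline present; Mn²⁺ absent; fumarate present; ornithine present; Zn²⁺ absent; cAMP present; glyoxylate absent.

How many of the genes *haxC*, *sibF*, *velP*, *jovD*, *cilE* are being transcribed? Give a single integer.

Citrulline is present, so PexR is active.
Fumarate is present, so JovV is active.
No repressor is bound and JovV is active, so *fenU* is transcribed.
So FenU is produced and active.
With repressor FenU bound, *haxC* is not transcribed.
→ *haxC* is OFF.
Glyoxylate is absent, so FenS is active.
With repressor FenS bound, *fubC* is not transcribed.
So FubC is not produced.
KulW is produced constitutively and is active.
Required activator FubC is absent, so *sibF* is not transcribed.
→ *sibF* is OFF.
Ornithine is present, so JovP is active.
With repressor JovP bound, *velP* is not transcribed.
→ *velP* is OFF.
Mn²⁺ is absent, so SibT is inactive.
cAMP is present, so VelH is active.
No repressor is bound and VelH is active, so *jovD* is transcribed.
→ *jovD* is ON.
Zn²⁺ is absent, so VorF is inactive.
Homoserine is present, so KulL is inactive.
Required activator KulL is absent, so *lomA* is not transcribed.
So LomA is not produced.
Required activator VorF is absent, so *cilE* is not transcribed.
→ *cilE* is OFF.
1 of the 5 genes is transcribed.

1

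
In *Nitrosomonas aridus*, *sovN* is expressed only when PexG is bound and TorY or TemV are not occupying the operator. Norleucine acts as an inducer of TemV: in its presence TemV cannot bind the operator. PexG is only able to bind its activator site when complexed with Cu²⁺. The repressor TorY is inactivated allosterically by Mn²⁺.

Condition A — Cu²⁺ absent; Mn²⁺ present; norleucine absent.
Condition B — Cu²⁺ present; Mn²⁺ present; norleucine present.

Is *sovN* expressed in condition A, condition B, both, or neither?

B only

Condition A:
Cu²⁺ is absent, so PexG is inactive.
Mn²⁺ is present, so TorY is inactive.
Norleucine is absent, so TemV is active.
With repressor TemV bound, *sovN* is not transcribed.
→ *sovN* is OFF in A.
Condition B:
Cu²⁺ is present, so PexG is active.
Mn²⁺ is present, so TorY is inactive.
Norleucine is present, so TemV is inactive.
No repressor is bound and PexG is active, so *sovN* is transcribed.
→ *sovN* is ON in B.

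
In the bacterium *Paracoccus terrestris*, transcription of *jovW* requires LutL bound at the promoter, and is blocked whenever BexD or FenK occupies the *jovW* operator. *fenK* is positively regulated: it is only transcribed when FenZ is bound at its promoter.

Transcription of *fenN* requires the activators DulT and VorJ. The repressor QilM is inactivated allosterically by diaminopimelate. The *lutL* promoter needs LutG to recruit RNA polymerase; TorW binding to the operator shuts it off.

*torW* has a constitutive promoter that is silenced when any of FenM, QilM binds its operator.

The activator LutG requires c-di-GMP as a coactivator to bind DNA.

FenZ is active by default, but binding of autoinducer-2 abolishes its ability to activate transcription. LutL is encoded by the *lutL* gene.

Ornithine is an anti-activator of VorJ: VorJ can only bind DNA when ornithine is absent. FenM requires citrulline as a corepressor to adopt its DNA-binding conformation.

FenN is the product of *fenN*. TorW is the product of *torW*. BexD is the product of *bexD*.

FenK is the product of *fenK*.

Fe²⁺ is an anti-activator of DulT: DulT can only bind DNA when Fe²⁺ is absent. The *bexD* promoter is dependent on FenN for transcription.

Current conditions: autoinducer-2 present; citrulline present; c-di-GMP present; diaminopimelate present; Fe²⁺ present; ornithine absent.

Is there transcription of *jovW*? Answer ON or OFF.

Fe²⁺ is present, so DulT is inactive.
Ornithine is absent, so VorJ is active.
Required activator DulT is absent, so *fenN* is not transcribed.
So FenN is not produced.
Required activator FenN is absent, so *bexD* is not transcribed.
So BexD is not produced.
c-di-GMP is present, so LutG is active.
Citrulline is present, so FenM is active.
Diaminopimelate is present, so QilM is inactive.
With repressor FenM bound, *torW* is not transcribed.
So TorW is not produced.
No repressor is bound and LutG is active, so *lutL* is transcribed.
So LutL is produced and active.
Autoinducer-2 is present, so FenZ is inactive.
Required activator FenZ is absent, so *fenK* is not transcribed.
So FenK is not produced.
No repressor is bound and LutL is active, so *jovW* is transcribed.

ON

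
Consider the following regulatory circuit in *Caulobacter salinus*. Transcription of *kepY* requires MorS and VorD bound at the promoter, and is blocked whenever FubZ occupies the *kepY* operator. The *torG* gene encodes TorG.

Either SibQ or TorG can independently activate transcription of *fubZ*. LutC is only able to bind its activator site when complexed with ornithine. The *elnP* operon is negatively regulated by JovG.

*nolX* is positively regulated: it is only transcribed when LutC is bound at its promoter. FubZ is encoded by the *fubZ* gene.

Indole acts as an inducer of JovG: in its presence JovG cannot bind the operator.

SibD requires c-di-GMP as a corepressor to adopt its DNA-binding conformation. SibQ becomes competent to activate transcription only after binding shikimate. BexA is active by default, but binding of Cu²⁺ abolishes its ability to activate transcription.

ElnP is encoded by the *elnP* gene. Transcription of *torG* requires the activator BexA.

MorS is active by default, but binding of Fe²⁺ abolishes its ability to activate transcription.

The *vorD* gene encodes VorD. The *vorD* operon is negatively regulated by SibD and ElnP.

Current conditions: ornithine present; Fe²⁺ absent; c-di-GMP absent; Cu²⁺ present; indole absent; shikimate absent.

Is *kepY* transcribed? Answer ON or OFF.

Fe²⁺ is absent, so MorS is active.
c-di-GMP is absent, so SibD is inactive.
Indole is absent, so JovG is active.
With repressor JovG bound, *elnP* is not transcribed.
So ElnP is not produced.
With no repressor bound, *vorD* is transcribed.
So VorD is produced and active.
Shikimate is absent, so SibQ is inactive.
Cu²⁺ is present, so BexA is inactive.
Required activator BexA is absent, so *torG* is not transcribed.
So TorG is not produced.
No activator is available at the *fubZ* promoter, so *fubZ* is not transcribed.
So FubZ is not produced.
No repressor is bound and MorS and VorD are active, so *kepY* is transcribed.

ON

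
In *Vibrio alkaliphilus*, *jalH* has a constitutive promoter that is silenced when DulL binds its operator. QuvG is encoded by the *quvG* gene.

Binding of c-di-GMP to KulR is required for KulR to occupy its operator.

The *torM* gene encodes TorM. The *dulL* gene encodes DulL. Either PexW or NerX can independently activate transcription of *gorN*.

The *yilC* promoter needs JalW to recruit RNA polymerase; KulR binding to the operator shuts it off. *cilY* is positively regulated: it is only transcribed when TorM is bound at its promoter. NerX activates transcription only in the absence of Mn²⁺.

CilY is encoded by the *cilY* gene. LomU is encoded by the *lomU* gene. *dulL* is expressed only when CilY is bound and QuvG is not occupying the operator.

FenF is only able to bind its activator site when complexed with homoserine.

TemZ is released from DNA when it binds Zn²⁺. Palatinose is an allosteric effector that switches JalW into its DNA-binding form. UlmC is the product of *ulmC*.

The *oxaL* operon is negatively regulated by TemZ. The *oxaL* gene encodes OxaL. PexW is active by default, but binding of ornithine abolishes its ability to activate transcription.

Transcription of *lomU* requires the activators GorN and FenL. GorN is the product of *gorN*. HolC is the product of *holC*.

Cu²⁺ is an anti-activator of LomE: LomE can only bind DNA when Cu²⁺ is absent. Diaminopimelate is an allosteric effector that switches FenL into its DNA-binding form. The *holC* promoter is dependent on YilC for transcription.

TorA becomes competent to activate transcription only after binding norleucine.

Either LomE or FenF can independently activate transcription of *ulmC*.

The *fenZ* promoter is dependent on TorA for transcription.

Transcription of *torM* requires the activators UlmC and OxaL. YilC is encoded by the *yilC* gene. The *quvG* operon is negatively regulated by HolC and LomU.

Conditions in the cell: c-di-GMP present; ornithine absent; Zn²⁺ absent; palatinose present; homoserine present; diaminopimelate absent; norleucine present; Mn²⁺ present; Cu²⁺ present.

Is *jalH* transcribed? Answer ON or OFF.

ON

Palatinose is present, so JalW is active.
c-di-GMP is present, so KulR is active.
With repressor KulR bound, *yilC* is not transcribed.
So YilC is not produced.
Required activator YilC is absent, so *holC* is not transcribed.
So HolC is not produced.
Ornithine is absent, so PexW is active.
Mn²⁺ is present, so NerX is inactive.
Activator PexW is present, so *gorN* is transcribed.
So GorN is produced and active.
Diaminopimelate is absent, so FenL is inactive.
Required activator FenL is absent, so *lomU* is not transcribed.
So LomU is not produced.
With no repressor bound, *quvG* is transcribed.
So QuvG is produced and active.
Cu²⁺ is present, so LomE is inactive.
Homoserine is present, so FenF is active.
Activator FenF is present, so *ulmC* is transcribed.
So UlmC is produced and active.
Zn²⁺ is absent, so TemZ is active.
With repressor TemZ bound, *oxaL* is not transcribed.
So OxaL is not produced.
Required activator OxaL is absent, so *torM* is not transcribed.
So TorM is not produced.
Required activator TorM is absent, so *cilY* is not transcribed.
So CilY is not produced.
With repressor QuvG bound, *dulL* is not transcribed.
So DulL is not produced.
With no repressor bound, *jalH* is transcribed.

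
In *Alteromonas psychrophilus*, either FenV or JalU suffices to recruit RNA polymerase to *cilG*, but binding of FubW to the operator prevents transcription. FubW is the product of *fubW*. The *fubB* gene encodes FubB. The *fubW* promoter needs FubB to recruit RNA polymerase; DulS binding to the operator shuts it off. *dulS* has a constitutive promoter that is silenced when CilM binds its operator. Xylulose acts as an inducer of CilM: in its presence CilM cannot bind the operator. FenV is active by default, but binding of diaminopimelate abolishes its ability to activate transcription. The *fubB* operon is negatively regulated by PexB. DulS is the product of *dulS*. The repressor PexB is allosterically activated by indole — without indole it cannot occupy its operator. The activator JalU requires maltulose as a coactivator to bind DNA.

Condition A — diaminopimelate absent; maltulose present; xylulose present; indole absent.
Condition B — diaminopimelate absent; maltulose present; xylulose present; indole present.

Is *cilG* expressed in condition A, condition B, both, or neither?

both

Condition A:
Diaminopimelate is absent, so FenV is active.
Maltulose is present, so JalU is active.
Xylulose is present, so CilM is inactive.
With no repressor bound, *dulS* is transcribed.
So DulS is produced and active.
Indole is absent, so PexB is inactive.
With no repressor bound, *fubB* is transcribed.
So FubB is produced and active.
With repressor DulS bound, *fubW* is not transcribed.
So FubW is not produced.
Activator FenV is present, so *cilG* is transcribed.
→ *cilG* is ON in A.
Condition B:
Diaminopimelate is absent, so FenV is active.
Maltulose is present, so JalU is active.
Xylulose is present, so CilM is inactive.
With no repressor bound, *dulS* is transcribed.
So DulS is produced and active.
Indole is present, so PexB is active.
With repressor PexB bound, *fubB* is not transcribed.
So FubB is not produced.
With repressor DulS bound, *fubW* is not transcribed.
So FubW is not produced.
Activator FenV is present, so *cilG* is transcribed.
→ *cilG* is ON in B.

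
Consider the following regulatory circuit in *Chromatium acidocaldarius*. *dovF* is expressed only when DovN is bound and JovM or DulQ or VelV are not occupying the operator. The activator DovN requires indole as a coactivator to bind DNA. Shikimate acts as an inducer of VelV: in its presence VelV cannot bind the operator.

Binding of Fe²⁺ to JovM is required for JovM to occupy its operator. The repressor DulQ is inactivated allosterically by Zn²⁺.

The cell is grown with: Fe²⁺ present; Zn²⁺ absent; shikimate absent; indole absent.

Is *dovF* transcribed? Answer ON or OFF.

OFF

Indole is absent, so DovN is inactive.
Fe²⁺ is present, so JovM is active.
Zn²⁺ is absent, so DulQ is active.
Shikimate is absent, so VelV is active.
With repressor JovM bound, *dovF* is not transcribed.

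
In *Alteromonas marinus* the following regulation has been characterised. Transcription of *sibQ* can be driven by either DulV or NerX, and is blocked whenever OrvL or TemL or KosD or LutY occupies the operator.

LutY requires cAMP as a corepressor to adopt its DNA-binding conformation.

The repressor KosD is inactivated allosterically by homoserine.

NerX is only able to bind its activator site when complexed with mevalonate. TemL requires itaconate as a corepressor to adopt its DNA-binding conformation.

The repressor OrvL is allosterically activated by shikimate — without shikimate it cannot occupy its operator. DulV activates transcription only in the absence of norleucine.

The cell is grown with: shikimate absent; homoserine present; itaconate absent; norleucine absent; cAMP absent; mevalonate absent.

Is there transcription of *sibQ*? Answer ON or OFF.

ON

Shikimate is absent, so OrvL is inactive.
Itaconate is absent, so TemL is inactive.
Norleucine is absent, so DulV is active.
Homoserine is present, so KosD is inactive.
cAMP is absent, so LutY is inactive.
Mevalonate is absent, so NerX is inactive.
Activator DulV is present, so *sibQ* is transcribed.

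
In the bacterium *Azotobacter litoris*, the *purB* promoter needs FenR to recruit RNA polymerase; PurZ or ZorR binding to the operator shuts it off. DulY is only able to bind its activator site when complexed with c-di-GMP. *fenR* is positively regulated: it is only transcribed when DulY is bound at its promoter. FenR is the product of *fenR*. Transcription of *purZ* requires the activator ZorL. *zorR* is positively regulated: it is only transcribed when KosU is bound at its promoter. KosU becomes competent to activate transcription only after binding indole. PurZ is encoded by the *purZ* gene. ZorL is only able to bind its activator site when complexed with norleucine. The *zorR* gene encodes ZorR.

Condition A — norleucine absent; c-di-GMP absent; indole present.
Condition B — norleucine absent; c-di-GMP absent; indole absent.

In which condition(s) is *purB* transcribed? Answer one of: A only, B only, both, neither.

neither

Condition A:
Norleucine is absent, so ZorL is inactive.
Required activator ZorL is absent, so *purZ* is not transcribed.
So PurZ is not produced.
c-di-GMP is absent, so DulY is inactive.
Required activator DulY is absent, so *fenR* is not transcribed.
So FenR is not produced.
Indole is present, so KosU is active.
No repressor is bound and KosU is active, so *zorR* is transcribed.
So ZorR is produced and active.
With repressor ZorR bound, *purB* is not transcribed.
→ *purB* is OFF in A.
Condition B:
Norleucine is absent, so ZorL is inactive.
Required activator ZorL is absent, so *purZ* is not transcribed.
So PurZ is not produced.
c-di-GMP is absent, so DulY is inactive.
Required activator DulY is absent, so *fenR* is not transcribed.
So FenR is not produced.
Indole is absent, so KosU is inactive.
Required activator KosU is absent, so *zorR* is not transcribed.
So ZorR is not produced.
Required activator FenR is absent, so *purB* is not transcribed.
→ *purB* is OFF in B.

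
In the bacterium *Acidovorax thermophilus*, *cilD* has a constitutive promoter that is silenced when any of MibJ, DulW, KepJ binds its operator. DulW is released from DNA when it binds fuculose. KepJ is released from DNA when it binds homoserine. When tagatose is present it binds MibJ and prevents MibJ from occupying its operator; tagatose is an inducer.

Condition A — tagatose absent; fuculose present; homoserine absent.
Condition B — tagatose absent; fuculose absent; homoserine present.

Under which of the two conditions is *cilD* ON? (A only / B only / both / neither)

Condition A:
Tagatose is absent, so MibJ is active.
Fuculose is present, so DulW is inactive.
Homoserine is absent, so KepJ is active.
With repressor MibJ bound, *cilD* is not transcribed.
→ *cilD* is OFF in A.
Condition B:
Tagatose is absent, so MibJ is active.
Fuculose is absent, so DulW is active.
Homoserine is present, so KepJ is inactive.
With repressor MibJ bound, *cilD* is not transcribed.
→ *cilD* is OFF in B.

neither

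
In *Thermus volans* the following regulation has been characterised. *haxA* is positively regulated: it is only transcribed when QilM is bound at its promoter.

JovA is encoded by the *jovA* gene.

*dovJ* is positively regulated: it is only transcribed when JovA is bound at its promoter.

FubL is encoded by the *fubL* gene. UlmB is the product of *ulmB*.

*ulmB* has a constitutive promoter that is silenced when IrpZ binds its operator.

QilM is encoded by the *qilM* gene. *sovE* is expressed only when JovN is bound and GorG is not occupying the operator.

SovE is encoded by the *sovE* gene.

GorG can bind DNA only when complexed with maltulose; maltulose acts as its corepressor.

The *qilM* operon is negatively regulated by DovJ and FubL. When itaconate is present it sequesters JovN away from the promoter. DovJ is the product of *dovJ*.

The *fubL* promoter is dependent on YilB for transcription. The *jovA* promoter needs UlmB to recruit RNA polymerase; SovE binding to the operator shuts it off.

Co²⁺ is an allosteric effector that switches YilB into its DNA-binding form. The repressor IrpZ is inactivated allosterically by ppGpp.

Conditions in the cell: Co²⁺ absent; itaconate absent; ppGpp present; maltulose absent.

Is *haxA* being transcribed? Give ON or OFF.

ON

ppGpp is present, so IrpZ is inactive.
With no repressor bound, *ulmB* is transcribed.
So UlmB is produced and active.
Maltulose is absent, so GorG is inactive.
Itaconate is absent, so JovN is active.
No repressor is bound and JovN is active, so *sovE* is transcribed.
So SovE is produced and active.
With repressor SovE bound, *jovA* is not transcribed.
So JovA is not produced.
Required activator JovA is absent, so *dovJ* is not transcribed.
So DovJ is not produced.
Co²⁺ is absent, so YilB is inactive.
Required activator YilB is absent, so *fubL* is not transcribed.
So FubL is not produced.
With no repressor bound, *qilM* is transcribed.
So QilM is produced and active.
No repressor is bound and QilM is active, so *haxA* is transcribed.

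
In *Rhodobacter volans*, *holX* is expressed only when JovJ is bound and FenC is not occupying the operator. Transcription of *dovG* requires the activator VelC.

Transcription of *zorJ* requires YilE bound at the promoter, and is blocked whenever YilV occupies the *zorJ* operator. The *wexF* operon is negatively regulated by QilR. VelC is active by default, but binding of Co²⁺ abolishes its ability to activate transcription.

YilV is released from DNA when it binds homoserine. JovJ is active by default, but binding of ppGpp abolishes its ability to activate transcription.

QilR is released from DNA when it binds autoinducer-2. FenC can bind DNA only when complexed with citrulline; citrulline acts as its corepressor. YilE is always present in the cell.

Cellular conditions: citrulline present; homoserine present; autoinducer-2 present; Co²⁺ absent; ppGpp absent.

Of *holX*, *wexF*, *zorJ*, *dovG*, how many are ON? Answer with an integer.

3

Citrulline is present, so FenC is active.
ppGpp is absent, so JovJ is active.
With repressor FenC bound, *holX* is not transcribed.
→ *holX* is OFF.
Autoinducer-2 is present, so QilR is inactive.
With no repressor bound, *wexF* is transcribed.
→ *wexF* is ON.
Homoserine is present, so YilV is inactive.
YilE is produced constitutively and is active.
No repressor is bound and YilE is active, so *zorJ* is transcribed.
→ *zorJ* is ON.
Co²⁺ is absent, so VelC is active.
No repressor is bound and VelC is active, so *dovG* is transcribed.
→ *dovG* is ON.
3 of the 4 genes are transcribed.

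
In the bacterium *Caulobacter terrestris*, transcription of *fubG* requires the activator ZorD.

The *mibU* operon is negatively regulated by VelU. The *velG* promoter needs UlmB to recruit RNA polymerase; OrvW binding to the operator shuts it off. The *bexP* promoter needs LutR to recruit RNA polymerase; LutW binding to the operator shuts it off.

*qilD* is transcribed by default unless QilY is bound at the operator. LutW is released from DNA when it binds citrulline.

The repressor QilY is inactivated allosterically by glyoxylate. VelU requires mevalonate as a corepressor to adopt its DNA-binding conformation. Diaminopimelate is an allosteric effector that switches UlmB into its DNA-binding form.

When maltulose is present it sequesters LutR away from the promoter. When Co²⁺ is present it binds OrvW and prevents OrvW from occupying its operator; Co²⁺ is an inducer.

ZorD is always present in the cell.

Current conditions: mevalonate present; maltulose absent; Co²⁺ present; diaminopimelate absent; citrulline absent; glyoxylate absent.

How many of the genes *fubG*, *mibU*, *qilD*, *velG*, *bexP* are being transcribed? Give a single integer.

ZorD is produced constitutively and is active.
No repressor is bound and ZorD is active, so *fubG* is transcribed.
→ *fubG* is ON.
Mevalonate is present, so VelU is active.
With repressor VelU bound, *mibU* is not transcribed.
→ *mibU* is OFF.
Glyoxylate is absent, so QilY is active.
With repressor QilY bound, *qilD* is not transcribed.
→ *qilD* is OFF.
Diaminopimelate is absent, so UlmB is inactive.
Co²⁺ is present, so OrvW is inactive.
Required activator UlmB is absent, so *velG* is not transcribed.
→ *velG* is OFF.
Citrulline is absent, so LutW is active.
Maltulose is absent, so LutR is active.
With repressor LutW bound, *bexP* is not transcribed.
→ *bexP* is OFF.
1 of the 5 genes is transcribed.

1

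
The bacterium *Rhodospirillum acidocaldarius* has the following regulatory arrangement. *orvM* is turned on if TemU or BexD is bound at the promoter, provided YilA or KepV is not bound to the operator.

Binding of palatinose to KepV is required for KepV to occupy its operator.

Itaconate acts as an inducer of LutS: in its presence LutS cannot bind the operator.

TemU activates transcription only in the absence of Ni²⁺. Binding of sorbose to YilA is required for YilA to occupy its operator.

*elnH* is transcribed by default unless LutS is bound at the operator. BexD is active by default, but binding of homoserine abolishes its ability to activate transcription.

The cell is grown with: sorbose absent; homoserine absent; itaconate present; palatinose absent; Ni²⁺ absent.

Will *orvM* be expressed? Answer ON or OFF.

ON

Ni²⁺ is absent, so TemU is active.
Homoserine is absent, so BexD is active.
Sorbose is absent, so YilA is inactive.
Palatinose is absent, so KepV is inactive.
Activator TemU is present, so *orvM* is transcribed.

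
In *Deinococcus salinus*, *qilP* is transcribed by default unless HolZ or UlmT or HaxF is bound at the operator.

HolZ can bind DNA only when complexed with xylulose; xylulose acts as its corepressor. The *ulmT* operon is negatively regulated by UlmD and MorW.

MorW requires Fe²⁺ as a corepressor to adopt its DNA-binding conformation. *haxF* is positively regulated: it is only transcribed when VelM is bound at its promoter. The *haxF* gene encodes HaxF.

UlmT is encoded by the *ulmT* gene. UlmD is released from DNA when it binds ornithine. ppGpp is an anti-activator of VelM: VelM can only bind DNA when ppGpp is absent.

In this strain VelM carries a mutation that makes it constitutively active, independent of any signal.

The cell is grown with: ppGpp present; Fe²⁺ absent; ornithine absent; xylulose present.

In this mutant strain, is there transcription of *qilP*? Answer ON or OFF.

Xylulose is present, so HolZ is active.
Ornithine is absent, so UlmD is active.
Fe²⁺ is absent, so MorW is inactive.
With repressor UlmD bound, *ulmT* is not transcribed.
So UlmT is not produced.
VelM is constitutively active in this strain.
No repressor is bound and VelM is active, so *haxF* is transcribed.
So HaxF is produced and active.
With repressor HolZ bound, *qilP* is not transcribed.

OFF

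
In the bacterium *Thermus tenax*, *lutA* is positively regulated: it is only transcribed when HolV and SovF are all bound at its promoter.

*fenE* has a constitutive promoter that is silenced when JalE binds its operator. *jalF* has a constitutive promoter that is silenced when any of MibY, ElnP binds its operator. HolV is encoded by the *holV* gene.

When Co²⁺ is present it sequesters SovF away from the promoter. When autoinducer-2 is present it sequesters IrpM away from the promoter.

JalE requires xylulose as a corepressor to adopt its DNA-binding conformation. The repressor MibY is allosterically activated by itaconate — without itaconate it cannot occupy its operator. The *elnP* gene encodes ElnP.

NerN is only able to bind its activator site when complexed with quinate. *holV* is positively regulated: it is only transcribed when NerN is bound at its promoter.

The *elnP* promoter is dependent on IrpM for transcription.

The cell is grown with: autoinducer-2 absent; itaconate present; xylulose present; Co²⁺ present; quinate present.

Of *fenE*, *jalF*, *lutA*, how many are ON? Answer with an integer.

Xylulose is present, so JalE is active.
With repressor JalE bound, *fenE* is not transcribed.
→ *fenE* is OFF.
Itaconate is present, so MibY is active.
Autoinducer-2 is absent, so IrpM is active.
No repressor is bound and IrpM is active, so *elnP* is transcribed.
So ElnP is produced and active.
With repressor MibY bound, *jalF* is not transcribed.
→ *jalF* is OFF.
Quinate is present, so NerN is active.
No repressor is bound and NerN is active, so *holV* is transcribed.
So HolV is produced and active.
Co²⁺ is present, so SovF is inactive.
Required activator SovF is absent, so *lutA* is not transcribed.
→ *lutA* is OFF.
0 of the 3 genes are transcribed.

0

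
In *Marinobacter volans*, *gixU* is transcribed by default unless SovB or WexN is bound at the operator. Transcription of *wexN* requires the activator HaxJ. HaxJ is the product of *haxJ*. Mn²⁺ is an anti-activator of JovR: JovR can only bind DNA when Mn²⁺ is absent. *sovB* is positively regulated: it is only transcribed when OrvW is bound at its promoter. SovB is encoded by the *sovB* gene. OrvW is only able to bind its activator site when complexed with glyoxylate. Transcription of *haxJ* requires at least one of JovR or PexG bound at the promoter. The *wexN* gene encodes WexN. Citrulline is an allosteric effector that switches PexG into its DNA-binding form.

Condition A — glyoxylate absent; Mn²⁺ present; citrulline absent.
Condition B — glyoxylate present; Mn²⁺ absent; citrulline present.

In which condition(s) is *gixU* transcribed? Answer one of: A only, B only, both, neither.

A only

Condition A:
Glyoxylate is absent, so OrvW is inactive.
Required activator OrvW is absent, so *sovB* is not transcribed.
So SovB is not produced.
Mn²⁺ is present, so JovR is inactive.
Citrulline is absent, so PexG is inactive.
No activator is available at the *haxJ* promoter, so *haxJ* is not transcribed.
So HaxJ is not produced.
Required activator HaxJ is absent, so *wexN* is not transcribed.
So WexN is not produced.
With no repressor bound, *gixU* is transcribed.
→ *gixU* is ON in A.
Condition B:
Glyoxylate is present, so OrvW is active.
No repressor is bound and OrvW is active, so *sovB* is transcribed.
So SovB is produced and active.
Mn²⁺ is absent, so JovR is active.
Citrulline is present, so PexG is active.
Activator JovR is present, so *haxJ* is transcribed.
So HaxJ is produced and active.
No repressor is bound and HaxJ is active, so *wexN* is transcribed.
So WexN is produced and active.
With repressor SovB bound, *gixU* is not transcribed.
→ *gixU* is OFF in B.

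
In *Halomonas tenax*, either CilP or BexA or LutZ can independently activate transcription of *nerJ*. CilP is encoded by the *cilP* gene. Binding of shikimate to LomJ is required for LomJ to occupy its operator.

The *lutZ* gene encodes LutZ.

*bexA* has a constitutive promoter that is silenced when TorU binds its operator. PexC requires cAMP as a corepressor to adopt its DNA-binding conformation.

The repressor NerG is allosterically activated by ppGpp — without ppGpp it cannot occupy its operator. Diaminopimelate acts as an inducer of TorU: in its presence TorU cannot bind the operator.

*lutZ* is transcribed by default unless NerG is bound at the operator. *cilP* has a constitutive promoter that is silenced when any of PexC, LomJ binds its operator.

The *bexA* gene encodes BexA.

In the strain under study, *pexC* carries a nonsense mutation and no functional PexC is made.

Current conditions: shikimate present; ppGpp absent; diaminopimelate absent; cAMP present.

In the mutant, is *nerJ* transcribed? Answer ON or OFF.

PexC is non-functional in this strain, so it has no effect.
Shikimate is present, so LomJ is active.
With repressor LomJ bound, *cilP* is not transcribed.
So CilP is not produced.
Diaminopimelate is absent, so TorU is active.
With repressor TorU bound, *bexA* is not transcribed.
So BexA is not produced.
ppGpp is absent, so NerG is inactive.
With no repressor bound, *lutZ* is transcribed.
So LutZ is produced and active.
Activator LutZ is present, so *nerJ* is transcribed.

ON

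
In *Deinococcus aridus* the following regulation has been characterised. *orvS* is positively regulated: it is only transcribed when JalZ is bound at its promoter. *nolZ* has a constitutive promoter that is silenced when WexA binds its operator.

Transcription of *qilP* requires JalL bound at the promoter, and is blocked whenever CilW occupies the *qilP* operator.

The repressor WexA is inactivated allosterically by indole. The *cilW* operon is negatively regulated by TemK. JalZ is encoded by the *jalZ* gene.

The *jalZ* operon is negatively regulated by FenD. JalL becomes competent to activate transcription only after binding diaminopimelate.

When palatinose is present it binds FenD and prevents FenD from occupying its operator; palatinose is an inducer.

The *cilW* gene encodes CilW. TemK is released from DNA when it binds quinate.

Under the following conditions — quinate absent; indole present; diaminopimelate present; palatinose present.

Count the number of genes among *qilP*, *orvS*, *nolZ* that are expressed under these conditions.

3

Quinate is absent, so TemK is active.
With repressor TemK bound, *cilW* is not transcribed.
So CilW is not produced.
Diaminopimelate is present, so JalL is active.
No repressor is bound and JalL is active, so *qilP* is transcribed.
→ *qilP* is ON.
Palatinose is present, so FenD is inactive.
With no repressor bound, *jalZ* is transcribed.
So JalZ is produced and active.
No repressor is bound and JalZ is active, so *orvS* is transcribed.
→ *orvS* is ON.
Indole is present, so WexA is inactive.
With no repressor bound, *nolZ* is transcribed.
→ *nolZ* is ON.
3 of the 3 genes are transcribed.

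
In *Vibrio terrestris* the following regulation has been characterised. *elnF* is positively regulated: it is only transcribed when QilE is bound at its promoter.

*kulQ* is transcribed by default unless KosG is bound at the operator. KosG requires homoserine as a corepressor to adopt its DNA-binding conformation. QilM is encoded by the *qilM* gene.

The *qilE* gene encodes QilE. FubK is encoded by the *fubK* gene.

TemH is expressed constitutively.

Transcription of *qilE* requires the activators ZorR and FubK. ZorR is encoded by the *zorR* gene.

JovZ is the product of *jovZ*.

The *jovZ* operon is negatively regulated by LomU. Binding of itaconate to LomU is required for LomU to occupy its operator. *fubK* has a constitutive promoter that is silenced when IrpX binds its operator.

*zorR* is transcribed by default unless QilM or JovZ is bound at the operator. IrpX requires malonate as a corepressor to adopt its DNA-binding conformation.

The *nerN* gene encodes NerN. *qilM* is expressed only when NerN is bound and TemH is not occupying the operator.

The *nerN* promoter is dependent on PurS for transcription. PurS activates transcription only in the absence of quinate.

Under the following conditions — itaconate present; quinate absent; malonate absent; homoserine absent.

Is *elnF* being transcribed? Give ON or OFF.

Quinate is absent, so PurS is active.
No repressor is bound and PurS is active, so *nerN* is transcribed.
So NerN is produced and active.
TemH is produced constitutively and is active.
With repressor TemH bound, *qilM* is not transcribed.
So QilM is not produced.
Itaconate is present, so LomU is active.
With repressor LomU bound, *jovZ* is not transcribed.
So JovZ is not produced.
With no repressor bound, *zorR* is transcribed.
So ZorR is produced and active.
Malonate is absent, so IrpX is inactive.
With no repressor bound, *fubK* is transcribed.
So FubK is produced and active.
No repressor is bound and ZorR and FubK are active, so *qilE* is transcribed.
So QilE is produced and active.
No repressor is bound and QilE is active, so *elnF* is transcribed.

ON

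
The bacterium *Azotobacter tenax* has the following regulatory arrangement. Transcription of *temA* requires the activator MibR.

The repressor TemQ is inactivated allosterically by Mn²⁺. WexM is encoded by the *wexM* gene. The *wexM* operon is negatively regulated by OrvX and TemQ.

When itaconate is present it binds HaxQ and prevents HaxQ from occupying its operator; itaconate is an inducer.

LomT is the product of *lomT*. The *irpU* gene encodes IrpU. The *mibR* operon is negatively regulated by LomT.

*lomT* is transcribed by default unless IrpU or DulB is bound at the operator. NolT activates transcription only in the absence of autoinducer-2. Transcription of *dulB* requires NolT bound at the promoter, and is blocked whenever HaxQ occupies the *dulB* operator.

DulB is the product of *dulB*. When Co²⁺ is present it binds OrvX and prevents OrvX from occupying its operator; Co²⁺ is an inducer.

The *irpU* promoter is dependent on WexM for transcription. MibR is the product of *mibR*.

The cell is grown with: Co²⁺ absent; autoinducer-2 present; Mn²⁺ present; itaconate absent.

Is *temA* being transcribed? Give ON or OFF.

Co²⁺ is absent, so OrvX is active.
Mn²⁺ is present, so TemQ is inactive.
With repressor OrvX bound, *wexM* is not transcribed.
So WexM is not produced.
Required activator WexM is absent, so *irpU* is not transcribed.
So IrpU is not produced.
Autoinducer-2 is present, so NolT is inactive.
Itaconate is absent, so HaxQ is active.
With repressor HaxQ bound, *dulB* is not transcribed.
So DulB is not produced.
With no repressor bound, *lomT* is transcribed.
So LomT is produced and active.
With repressor LomT bound, *mibR* is not transcribed.
So MibR is not produced.
Required activator MibR is absent, so *temA* is not transcribed.

OFF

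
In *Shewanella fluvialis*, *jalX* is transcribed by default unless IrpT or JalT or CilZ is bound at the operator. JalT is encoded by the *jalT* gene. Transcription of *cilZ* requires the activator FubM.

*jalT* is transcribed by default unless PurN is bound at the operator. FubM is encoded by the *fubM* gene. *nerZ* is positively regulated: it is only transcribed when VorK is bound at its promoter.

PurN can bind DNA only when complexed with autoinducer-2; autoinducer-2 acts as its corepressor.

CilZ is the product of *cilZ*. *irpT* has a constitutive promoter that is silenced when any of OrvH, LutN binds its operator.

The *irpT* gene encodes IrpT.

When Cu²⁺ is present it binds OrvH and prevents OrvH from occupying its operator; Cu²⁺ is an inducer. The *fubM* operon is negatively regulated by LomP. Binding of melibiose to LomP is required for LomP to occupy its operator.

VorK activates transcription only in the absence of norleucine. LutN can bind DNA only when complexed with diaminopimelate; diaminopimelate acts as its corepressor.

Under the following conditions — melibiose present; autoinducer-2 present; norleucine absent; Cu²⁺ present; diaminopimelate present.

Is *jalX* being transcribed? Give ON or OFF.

ON

Cu²⁺ is present, so OrvH is inactive.
Diaminopimelate is present, so LutN is active.
With repressor LutN bound, *irpT* is not transcribed.
So IrpT is not produced.
Autoinducer-2 is present, so PurN is active.
With repressor PurN bound, *jalT* is not transcribed.
So JalT is not produced.
Melibiose is present, so LomP is active.
With repressor LomP bound, *fubM* is not transcribed.
So FubM is not produced.
Required activator FubM is absent, so *cilZ* is not transcribed.
So CilZ is not produced.
With no repressor bound, *jalX* is transcribed.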